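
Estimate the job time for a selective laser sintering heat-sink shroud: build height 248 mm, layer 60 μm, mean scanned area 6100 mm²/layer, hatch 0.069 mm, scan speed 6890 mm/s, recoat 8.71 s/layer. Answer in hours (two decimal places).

24.74 hours

Number of layers: 248 / 0.06 → 4134 (rounded up).
Hatch length per layer: 6100 / 0.069 → 88405.8 mm.
Per-layer scan time = 88405.8 / 6890 = 12.831 s.
Time per layer: 12.831 + 8.71 → 21.541 s.
4134 layers × 21.541 s/layer = 89050.494 s, i.e. 24.74 hours.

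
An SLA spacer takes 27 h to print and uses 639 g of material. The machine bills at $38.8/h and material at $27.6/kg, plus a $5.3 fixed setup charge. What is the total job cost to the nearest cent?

Time charge: 38.8 × 27 → $1047.60.
Material charge = 27.6 × 639/1000, so $17.6364.
Total = 1047.60 + 17.6364 + 5.3 = 1070.5364 ≈ $1070.54.

$1070.54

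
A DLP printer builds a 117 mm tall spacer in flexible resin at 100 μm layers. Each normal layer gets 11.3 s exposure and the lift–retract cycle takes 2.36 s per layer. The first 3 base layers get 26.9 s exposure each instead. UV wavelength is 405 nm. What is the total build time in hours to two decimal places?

Number of layers: 117 / 0.1 → 1170 (rounded up).
Bottom layers: 3 × (26.9 + 2.36) → 87.78 s.
Normal layers = 1167 × (11.3 + 2.36), so 15941.22 s.
Sum: 87.78 + 15941.22 = 16029 s → 4.45 hours.

4.45 hours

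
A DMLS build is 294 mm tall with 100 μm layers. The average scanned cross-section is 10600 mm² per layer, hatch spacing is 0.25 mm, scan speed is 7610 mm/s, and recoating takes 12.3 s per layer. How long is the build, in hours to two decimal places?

14.60 hours

Layers = ⌈294/0.1⌉ = 2940.
Per-layer scan distance = 10600 / 0.25, so 42400 mm.
Laser time per layer = 42400 / 7610 = 5.5716 s.
Layer cycle: 5.5716 + 12.3 → 17.8716 s.
Build time = 2940 × 17.8716 = 52542.504 s = 14.60 hours.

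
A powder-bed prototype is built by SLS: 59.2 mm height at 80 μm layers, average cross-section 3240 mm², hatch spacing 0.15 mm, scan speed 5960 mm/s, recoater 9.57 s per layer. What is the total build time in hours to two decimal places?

2.71 hours

Layers = ⌈59.2/0.08⌉ = 740.
Per-layer scan distance = 3240 / 0.15 = 21600 mm.
Scan time per layer = 21600 / 5960, so 3.6242 s.
Time per layer: 3.6242 + 9.57 → 13.1942 s.
Build time = 740 × 13.1942 = 9763.708 s = 2.71 hours.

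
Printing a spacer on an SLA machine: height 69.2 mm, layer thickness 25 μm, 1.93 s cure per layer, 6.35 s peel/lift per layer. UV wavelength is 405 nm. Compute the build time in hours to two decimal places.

6.37 hours

Layer count = ceil(69.2 / 0.025) = 2768.
Each layer takes: 1.93 + 6.35 → 8.28 s.
Total = 2768 × 8.28 = 22919.04 s = 6.37 hours.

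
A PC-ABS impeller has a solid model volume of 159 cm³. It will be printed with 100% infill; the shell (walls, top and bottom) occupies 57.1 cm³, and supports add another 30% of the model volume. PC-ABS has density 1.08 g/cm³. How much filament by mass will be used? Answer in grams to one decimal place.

223.2 g

Volume inside the shell = 159 − 57.1, so 101.9 cm³.
Infill deposited = 1.00 × 101.9, so 101.9 cm³.
Support = 0.30 × 159, so 47.7 cm³.
Total extruded: 57.1 + 101.9 + 47.7 → 206.7 cm³.
Mass = 206.7 × 1.08 = 223.236 g.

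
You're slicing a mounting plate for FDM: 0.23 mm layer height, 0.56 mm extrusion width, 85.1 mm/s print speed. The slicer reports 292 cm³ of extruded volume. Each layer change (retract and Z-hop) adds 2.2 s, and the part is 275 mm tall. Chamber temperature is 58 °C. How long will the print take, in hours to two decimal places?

8.13 hours

Extrusion cross-section = 0.23 × 0.56, so 0.1288 mm².
Path length: 292000 mm³ / 0.1288 mm² → 2267080.7 mm.
Time extruding = 2267080.7 / 85.1, so 26640.2 s.
Layer count = ceil(275 / 0.23) = 1196.
Layer-change overhead = 1196 × 2.2 = 2631.2 s.
Altogether 26640.2 + 2631.2 = 29271.4 s, i.e. 8.13 hours.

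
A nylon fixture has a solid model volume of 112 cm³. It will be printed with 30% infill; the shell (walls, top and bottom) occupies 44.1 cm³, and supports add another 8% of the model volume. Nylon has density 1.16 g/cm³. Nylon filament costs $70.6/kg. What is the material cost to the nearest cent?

Volume inside the shell = 112 − 44.1, so 67.9 cm³.
Infill volume = 0.30 × 67.9, so 20.37 cm³.
Support = 0.08 × 112 = 8.96 cm³.
Deposited volume: 44.1 + 20.37 + 8.96 → 73.43 cm³.
Mass = 73.43 × 1.16, so 85.1788 g.
Cost = 85.1788 g / 1000 × $70.6/kg = $6.01.

$6.01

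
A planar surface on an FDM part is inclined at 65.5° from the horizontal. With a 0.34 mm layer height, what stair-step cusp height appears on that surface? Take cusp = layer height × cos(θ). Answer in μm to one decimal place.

141.0 μm

Cusp = layer height × cos(65.5°) = 0.34 × 0.4147 = 0.140998 mm = 141.0 μm.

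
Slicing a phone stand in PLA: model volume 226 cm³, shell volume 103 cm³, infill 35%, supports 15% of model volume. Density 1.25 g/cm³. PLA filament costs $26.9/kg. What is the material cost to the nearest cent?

Interior volume = 226 − 103 = 123 cm³.
Infill volume = 0.35 × 123, so 43.05 cm³.
Support = 0.15 × 226, so 33.9 cm³.
Total extruded = 103 + 43.05 + 33.9, so 179.95 cm³.
Mass = 179.95 × 1.25 = 224.9375 g.
At $26.9/kg: 224.9375/1000 × 26.9 = $6.05.

$6.05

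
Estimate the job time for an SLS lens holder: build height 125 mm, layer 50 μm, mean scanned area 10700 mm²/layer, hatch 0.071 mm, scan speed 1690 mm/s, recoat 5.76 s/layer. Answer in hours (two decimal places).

65.93 hours

Number of layers: 125 / 0.05 → 2500 (rounded up).
Hatch length per layer: 10700 / 0.071 → 150704.2 mm.
Laser time per layer = 150704.2 / 1690, so 89.1741 s.
Layer cycle: 89.1741 + 5.76 → 94.9341 s.
2500 layers × 94.9341 s/layer = 237335.25 s, i.e. 65.93 hours.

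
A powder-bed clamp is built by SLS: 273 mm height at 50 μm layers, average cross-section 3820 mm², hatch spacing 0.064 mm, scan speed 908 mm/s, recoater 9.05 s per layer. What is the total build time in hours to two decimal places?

113.42 hours

Layers = ⌈273/0.05⌉ = 5460.
Per-layer scan distance: 3820 / 0.064 → 59687.5 mm.
Per-layer scan time: 59687.5 / 908 → 65.7351 s.
Layer cycle = 65.7351 + 9.05, so 74.7851 s.
Total: 5460 × 74.7851 s = 408326.646 s → 113.42 hours.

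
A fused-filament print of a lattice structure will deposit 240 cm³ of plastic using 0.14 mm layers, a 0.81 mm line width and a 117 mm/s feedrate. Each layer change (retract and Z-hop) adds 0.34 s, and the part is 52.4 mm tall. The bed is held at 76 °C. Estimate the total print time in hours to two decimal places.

5.06 hours

Line area = 0.14 × 0.81 = 0.1134 mm².
Total extruded path = 240000/0.1134 = 2116402.1 mm.
Print-move time = 2116402.1 / 117 = 18088.9 s.
Layer count = ceil(52.4 / 0.14) = 375.
Layer-change overhead: 375 × 0.34 → 127.5 s.
Altogether 18088.9 + 127.5 = 18216.4 s, i.e. 5.06 hours.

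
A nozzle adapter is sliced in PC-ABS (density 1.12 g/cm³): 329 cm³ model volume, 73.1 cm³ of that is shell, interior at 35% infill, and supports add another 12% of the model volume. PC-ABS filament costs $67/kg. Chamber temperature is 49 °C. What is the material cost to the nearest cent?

$15.17

Volume inside the shell = 329 − 73.1 = 255.9 cm³.
Deposited infill = 0.35 × 255.9 = 89.565 cm³.
Support = 0.12 × 329 = 39.48 cm³.
Total printed volume: 73.1 + 89.565 + 39.48 → 202.145 cm³.
Mass = 202.145 × 1.12, so 226.4024 g.
Cost = 226.4024 g / 1000 × $67/kg = $15.17.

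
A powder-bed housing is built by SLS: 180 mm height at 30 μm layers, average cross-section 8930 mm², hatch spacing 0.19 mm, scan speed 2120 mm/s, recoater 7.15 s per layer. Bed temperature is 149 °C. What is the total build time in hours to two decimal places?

Number of layers: 180 / 0.03 → 6000 (rounded up).
Scan path per layer = 8930 / 0.19, so 47000 mm.
Scan time per layer: 47000 / 2120 → 22.1698 s.
Per-layer time = 22.1698 + 7.15, so 29.3198 s.
6000 layers × 29.3198 s/layer = 175918.8 s, i.e. 48.87 hours.

48.87 hours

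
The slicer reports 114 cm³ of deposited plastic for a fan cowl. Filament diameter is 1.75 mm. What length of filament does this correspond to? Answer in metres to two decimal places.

47.40 m

Filament cross-section = π × (1.75/2)² = 2.4053 mm².
L = 114000 mm³ / 2.4053 mm² = 47395.34 mm, i.e. 47.40 m.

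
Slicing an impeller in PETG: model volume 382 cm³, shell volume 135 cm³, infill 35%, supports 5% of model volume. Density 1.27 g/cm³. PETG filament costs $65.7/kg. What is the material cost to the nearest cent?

$20.07

Infill region = 382 − 135 = 247 cm³.
Infill deposited = 0.35 × 247, so 86.45 cm³.
Support = 0.05 × 382, so 19.1 cm³.
Deposited volume: 135 + 86.45 + 19.1 → 240.55 cm³.
Mass = 240.55 × 1.27 = 305.4985 g.
At $65.7/kg: 305.4985/1000 × 65.7 = $20.07.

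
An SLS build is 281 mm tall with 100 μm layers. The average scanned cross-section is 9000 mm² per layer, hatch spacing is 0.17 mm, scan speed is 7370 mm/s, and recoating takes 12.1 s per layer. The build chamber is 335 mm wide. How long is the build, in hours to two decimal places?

Layer count = ceil(281 / 0.1) = 2810.
Hatch length per layer: 9000 / 0.17 → 52941.2 mm.
Laser time per layer = 52941.2 / 7370, so 7.1833 s.
Layer cycle: 7.1833 + 12.1 → 19.2833 s.
Build time = 2810 × 19.2833 = 54186.073 s = 15.05 hours.

15.05 hours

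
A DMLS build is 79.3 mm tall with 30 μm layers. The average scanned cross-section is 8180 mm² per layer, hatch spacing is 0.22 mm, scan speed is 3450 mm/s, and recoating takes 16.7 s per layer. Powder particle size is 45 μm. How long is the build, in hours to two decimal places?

20.18 hours

Layer count = ceil(79.3 / 0.03) = 2644.
Scan path per layer: 8180 / 0.22 → 37181.8 mm.
Scan time per layer: 37181.8 / 3450 → 10.7773 s.
Time per layer: 10.7773 + 16.7 → 27.4773 s.
2644 layers × 27.4773 s/layer = 72649.9812 s, i.e. 20.18 hours.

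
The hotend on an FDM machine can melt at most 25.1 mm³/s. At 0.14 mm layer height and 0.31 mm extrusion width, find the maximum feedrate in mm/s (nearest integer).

578 mm/s

A: 0.14 × 0.31 → 0.0434 mm².
Max speed = 25.1 / 0.0434 = 578.34 ≈ 578 mm/s.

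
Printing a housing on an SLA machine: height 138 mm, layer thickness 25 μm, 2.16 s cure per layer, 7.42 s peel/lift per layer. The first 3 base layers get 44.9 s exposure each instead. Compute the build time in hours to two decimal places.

Layer count = ceil(138 / 0.025) = 5520.
Base layers = 3 × (44.9 + 7.42) = 156.96 s.
Normal layers = 5517 × (2.16 + 7.42) = 52852.86 s.
Sum: 156.96 + 52852.86 = 53009.82 s → 14.72 hours.

14.72 hours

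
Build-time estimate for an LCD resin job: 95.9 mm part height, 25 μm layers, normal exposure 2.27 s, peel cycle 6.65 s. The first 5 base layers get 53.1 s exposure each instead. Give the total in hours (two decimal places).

Layer count = ceil(95.9 / 0.025) = 3836.
Burn-in layers = 5 × (53.1 + 6.65) = 298.75 s.
Regular layers = 3831 × (2.27 + 6.65) = 34172.52 s.
Sum: 298.75 + 34172.52 = 34471.27 s → 9.58 hours.

9.58 hours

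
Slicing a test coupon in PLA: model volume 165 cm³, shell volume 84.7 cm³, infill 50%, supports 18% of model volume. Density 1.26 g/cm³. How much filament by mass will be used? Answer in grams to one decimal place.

Volume inside the shell = 165 − 84.7 = 80.3 cm³.
Infill deposited: 0.50 × 80.3 → 40.15 cm³.
Support = 0.18 × 165 = 29.7 cm³.
Total extruded = 84.7 + 40.15 + 29.7, so 154.55 cm³.
Mass = 154.55 × 1.26, so 194.733 g.

194.7 g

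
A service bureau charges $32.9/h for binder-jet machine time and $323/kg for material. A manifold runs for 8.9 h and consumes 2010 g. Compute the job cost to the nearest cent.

$942.04

Machine cost = 32.9 × 8.9, so $292.81.
Material charge = 323 × 2010/1000 = $649.23.
Job cost: 292.81 + 649.23 = $942.04.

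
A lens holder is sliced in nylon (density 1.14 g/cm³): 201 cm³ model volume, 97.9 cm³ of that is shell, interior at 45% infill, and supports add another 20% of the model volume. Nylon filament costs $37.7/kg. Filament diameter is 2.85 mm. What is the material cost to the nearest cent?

Volume inside the shell: 201 − 97.9 → 103.1 cm³.
Infill deposited: 0.45 × 103.1 → 46.395 cm³.
Support = 0.20 × 201, so 40.2 cm³.
Deposited volume: 97.9 + 46.395 + 40.2 → 184.495 cm³.
Mass: 184.495 × 1.14 → 210.3243 g.
At $37.7/kg: 210.3243/1000 × 37.7 = $7.93.

$7.93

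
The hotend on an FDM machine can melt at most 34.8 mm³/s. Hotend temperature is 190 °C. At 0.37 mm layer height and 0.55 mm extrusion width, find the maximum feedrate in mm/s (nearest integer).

171 mm/s

Bead cross-section = 0.37 × 0.55, so 0.2035 mm².
v_max = Q/A = 34.8/0.2035 = 171.01 mm/s → 171 mm/s.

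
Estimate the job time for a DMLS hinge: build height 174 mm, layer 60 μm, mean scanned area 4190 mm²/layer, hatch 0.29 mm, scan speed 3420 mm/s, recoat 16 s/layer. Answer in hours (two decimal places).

Layers = ⌈174/0.06⌉ = 2900.
Hatch length per layer = 4190 / 0.29 = 14448.3 mm.
Scan time per layer = 14448.3 / 3420, so 4.2246 s.
Per-layer time = 4.2246 + 16, so 20.2246 s.
2900 layers × 20.2246 s/layer = 58651.34 s, i.e. 16.29 hours.

16.29 hours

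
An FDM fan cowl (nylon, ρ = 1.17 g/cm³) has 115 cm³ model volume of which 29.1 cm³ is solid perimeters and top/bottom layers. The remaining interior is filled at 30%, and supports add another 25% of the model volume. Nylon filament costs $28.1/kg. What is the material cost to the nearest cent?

Volume inside the shell = 115 − 29.1 = 85.9 cm³.
Deposited infill = 0.30 × 85.9, so 25.77 cm³.
Support = 0.25 × 115 = 28.75 cm³.
Total printed volume = 29.1 + 25.77 + 28.75 = 83.62 cm³.
Mass: 83.62 × 1.17 → 97.8354 g.
Cost = 97.8354 g / 1000 × $28.1/kg = $2.75.

$2.75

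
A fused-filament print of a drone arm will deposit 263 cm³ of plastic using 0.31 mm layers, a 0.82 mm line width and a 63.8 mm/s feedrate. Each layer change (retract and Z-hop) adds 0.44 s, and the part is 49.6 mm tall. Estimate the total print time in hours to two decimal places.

4.52 hours

Bead cross-section: 0.31 × 0.82 → 0.2542 mm².
Total extruded path = 263000/0.2542 = 1034618.4 mm.
Print-move time: 1034618.4 / 63.8 → 16216.6 s.
Layer count = ceil(49.6 / 0.31) = 160.
Non-print overhead: 160 × 0.44 → 70.4 s.
Total = 16216.6 + 70.4 = 16287 s = 4.52 hours.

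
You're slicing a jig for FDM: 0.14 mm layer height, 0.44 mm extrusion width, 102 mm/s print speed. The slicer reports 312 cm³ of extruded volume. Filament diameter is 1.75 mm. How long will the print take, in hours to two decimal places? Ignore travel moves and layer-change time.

13.79 hours

Extrusion cross-section = 0.14 × 0.44 = 0.0616 mm².
Toolpath length = 312 cm³ / 0.0616 mm² = 312000 / 0.0616 = 5064935.1 mm.
Extrusion time = 5064935.1 / 102, so 49656.2 s.
In the requested units: 49656.2 s = 13.79 hours.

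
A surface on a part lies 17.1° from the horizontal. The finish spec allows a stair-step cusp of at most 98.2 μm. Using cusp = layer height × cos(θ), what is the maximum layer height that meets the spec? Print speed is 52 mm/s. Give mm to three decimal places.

cos(17.1°) = 0.9558; t_max = 0.0982/0.9558 = 0.103 mm.

0.103 mm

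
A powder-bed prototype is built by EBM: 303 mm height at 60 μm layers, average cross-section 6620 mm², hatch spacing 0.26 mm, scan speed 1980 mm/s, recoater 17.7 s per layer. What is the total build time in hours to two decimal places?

Number of layers: 303 / 0.06 → 5050 (rounded up).
Scan path per layer = 6620 / 0.26, so 25461.5 mm.
Beam time per layer = 25461.5 / 1980, so 12.8593 s.
Per-layer time = 12.8593 + 17.7 = 30.5593 s.
Build time = 5050 × 30.5593 = 154324.465 s = 42.87 hours.

42.87 hours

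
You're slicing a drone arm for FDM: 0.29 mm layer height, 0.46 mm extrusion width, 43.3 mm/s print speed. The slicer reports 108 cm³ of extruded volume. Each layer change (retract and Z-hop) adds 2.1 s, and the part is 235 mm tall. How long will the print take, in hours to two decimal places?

Line area = 0.29 × 0.46, so 0.1334 mm².
Total extruded path = 108000/0.1334 = 809595.2 mm.
Extrusion time: 809595.2 / 43.3 → 18697.3 s.
Number of layers: 235 / 0.29 → 811 (rounded up).
Layer-change overhead = 811 × 2.1, so 1703.1 s.
Total = 18697.3 + 1703.1 = 20400.4 s = 5.67 hours.

5.67 hours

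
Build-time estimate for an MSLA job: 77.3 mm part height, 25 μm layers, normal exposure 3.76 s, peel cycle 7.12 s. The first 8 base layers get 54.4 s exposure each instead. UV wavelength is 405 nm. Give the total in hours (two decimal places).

9.46 hours

Layers = ⌈77.3/0.025⌉ = 3092.
Base layers = 8 × (54.4 + 7.12) = 492.16 s.
Remaining layers: 3084 × (3.76 + 7.12) → 33553.92 s.
Sum: 492.16 + 33553.92 = 34046.08 s → 9.46 hours.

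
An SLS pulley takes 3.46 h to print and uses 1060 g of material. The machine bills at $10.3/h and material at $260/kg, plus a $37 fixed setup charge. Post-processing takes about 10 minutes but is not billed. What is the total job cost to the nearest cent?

Machine-time cost: 10.3 × 3.46 → $35.638.
Material cost = 260 × 1060/1000 = $275.60.
Adding setup: 35.638 + 275.60 + 37 → 348.238 ≈ $348.24.

$348.24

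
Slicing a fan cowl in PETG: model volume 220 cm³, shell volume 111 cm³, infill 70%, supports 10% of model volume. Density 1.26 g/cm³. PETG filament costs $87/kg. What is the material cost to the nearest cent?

$22.94

Interior volume = 220 − 111 = 109 cm³.
Infill volume = 0.70 × 109, so 76.3 cm³.
Support = 0.10 × 220, so 22 cm³.
Total extruded = 111 + 76.3 + 22 = 209.3 cm³.
Mass = 209.3 × 1.26, so 263.718 g.
At $87/kg: 263.718/1000 × 87 = $22.94.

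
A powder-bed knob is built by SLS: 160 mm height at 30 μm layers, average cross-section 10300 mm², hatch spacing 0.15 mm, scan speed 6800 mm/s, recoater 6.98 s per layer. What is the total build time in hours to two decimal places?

25.30 hours

Number of layers: 160 / 0.03 → 5334 (rounded up).
Per-layer scan distance = 10300 / 0.15 = 68666.7 mm.
Per-layer scan time = 68666.7 / 6800 = 10.098 s.
Layer cycle = 10.098 + 6.98, so 17.078 s.
5334 layers × 17.078 s/layer = 91094.052 s, i.e. 25.30 hours.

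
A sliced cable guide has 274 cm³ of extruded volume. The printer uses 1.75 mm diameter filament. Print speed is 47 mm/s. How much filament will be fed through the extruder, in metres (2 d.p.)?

A = π r² = π × 0.875² = 2.4053 mm².
Length = 274 cm³ / 2.4053 mm² = 274000 / 2.4053 = 113915.1 mm = 113.92 m.

113.92 m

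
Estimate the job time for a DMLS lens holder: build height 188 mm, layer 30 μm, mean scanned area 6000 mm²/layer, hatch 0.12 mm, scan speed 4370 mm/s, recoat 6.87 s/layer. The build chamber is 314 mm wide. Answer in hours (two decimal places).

Layers = ⌈188/0.03⌉ = 6267.
Scan path per layer = 6000 / 0.12, so 50000 mm.
Scan time per layer = 50000 / 4370, so 11.4416 s.
Per-layer time = 11.4416 + 6.87 = 18.3116 s.
Total: 6267 × 18.3116 s = 114758.7972 s → 31.88 hours.

31.88 hours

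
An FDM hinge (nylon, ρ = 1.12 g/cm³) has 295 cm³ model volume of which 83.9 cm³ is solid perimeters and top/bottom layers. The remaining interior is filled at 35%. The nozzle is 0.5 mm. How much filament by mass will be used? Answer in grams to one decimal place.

Infill region = 295 − 83.9 = 211.1 cm³.
Deposited infill = 0.35 × 211.1, so 73.885 cm³.
Deposited volume = 83.9 + 73.885, so 157.785 cm³.
Mass = 157.785 × 1.12 = 176.7192 g.

176.7 g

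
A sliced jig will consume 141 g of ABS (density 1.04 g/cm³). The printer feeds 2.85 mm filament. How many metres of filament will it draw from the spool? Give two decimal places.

Volume = 141 g / 1.04 g·cm⁻³ = 135.5769 cm³ = 135576.9 mm³.
A = π r² = π × 1.425² = 6.3794 mm².
Length = 135576.9 / 6.3794 = 21252.3 mm = 21.25 m.

21.25 m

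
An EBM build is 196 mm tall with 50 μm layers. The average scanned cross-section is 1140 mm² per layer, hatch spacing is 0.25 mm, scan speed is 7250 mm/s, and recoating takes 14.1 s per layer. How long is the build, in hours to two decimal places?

16.04 hours

Layer count = ceil(196 / 0.05) = 3920.
Per-layer scan distance = 1140 / 0.25 = 4560 mm.
Beam time per layer = 4560 / 7250, so 0.629 s.
Layer cycle = 0.629 + 14.1 = 14.729 s.
3920 layers × 14.729 s/layer = 57737.68 s, i.e. 16.04 hours.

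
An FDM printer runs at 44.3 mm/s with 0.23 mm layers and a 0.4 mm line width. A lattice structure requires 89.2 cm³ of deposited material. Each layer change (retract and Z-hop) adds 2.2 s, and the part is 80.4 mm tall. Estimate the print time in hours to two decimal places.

6.29 hours

Extrusion cross-section = 0.23 × 0.4, so 0.092 mm².
Total extruded path = 89200/0.092 = 969565.2 mm.
Extrusion time = 969565.2 / 44.3, so 21886.3 s.
Layer count = ceil(80.4 / 0.23) = 350.
Non-print overhead: 350 × 2.2 → 770 s.
Total = 21886.3 + 770 = 22656.3 s = 6.29 hours.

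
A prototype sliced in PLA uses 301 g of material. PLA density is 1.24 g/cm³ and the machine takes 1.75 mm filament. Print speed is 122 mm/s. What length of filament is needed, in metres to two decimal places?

100.92 m

Extruded volume: 301/1.24 = 242.7419 cm³ (242741.9 mm³).
Cross-section of 1.75 mm filament: π·(1.75/2)² = 2.4053 mm².
Length = 242741.9 / 2.4053 = 100919.59 mm = 100.92 m.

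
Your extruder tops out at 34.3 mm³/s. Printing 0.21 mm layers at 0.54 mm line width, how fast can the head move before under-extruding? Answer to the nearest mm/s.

Bead cross-section = 0.21 × 0.54 = 0.1134 mm².
Max speed = 34.3 / 0.1134 = 302.47 ≈ 302 mm/s.

302 mm/s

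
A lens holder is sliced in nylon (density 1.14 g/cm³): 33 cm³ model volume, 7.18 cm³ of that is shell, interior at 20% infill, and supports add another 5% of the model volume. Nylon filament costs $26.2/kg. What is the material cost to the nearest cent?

Volume inside the shell: 33 − 7.18 → 25.82 cm³.
Infill volume = 0.20 × 25.82, so 5.164 cm³.
Support: 0.05 × 33 → 1.65 cm³.
Total extruded = 7.18 + 5.164 + 1.65, so 13.994 cm³.
Mass = 13.994 × 1.14 = 15.95316 g.
Cost = 15.95316 g / 1000 × $26.2/kg = $0.42.

$0.42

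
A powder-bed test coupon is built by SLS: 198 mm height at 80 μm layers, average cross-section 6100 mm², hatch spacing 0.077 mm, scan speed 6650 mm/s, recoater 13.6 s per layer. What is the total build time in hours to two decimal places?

17.54 hours

Layers = ⌈198/0.08⌉ = 2475.
Hatch length per layer: 6100 / 0.077 → 79220.8 mm.
Per-layer scan time: 79220.8 / 6650 → 11.9129 s.
Time per layer = 11.9129 + 13.6, so 25.5129 s.
Build time = 2475 × 25.5129 = 63144.4275 s = 17.54 hours.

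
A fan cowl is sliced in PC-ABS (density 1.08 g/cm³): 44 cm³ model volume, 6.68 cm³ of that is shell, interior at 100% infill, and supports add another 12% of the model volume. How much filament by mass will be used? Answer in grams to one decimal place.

53.2 g

Interior volume = 44 − 6.68 = 37.32 cm³.
Deposited infill = 1.00 × 37.32 = 37.32 cm³.
Support = 0.12 × 44 = 5.28 cm³.
Deposited volume = 6.68 + 37.32 + 5.28 = 49.28 cm³.
Mass = 49.28 × 1.08 = 53.2224 g.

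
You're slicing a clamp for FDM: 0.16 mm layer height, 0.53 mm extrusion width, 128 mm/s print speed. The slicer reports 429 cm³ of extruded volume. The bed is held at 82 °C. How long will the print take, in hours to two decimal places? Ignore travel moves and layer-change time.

Bead cross-section = 0.16 × 0.53 = 0.0848 mm².
Path length: 429000 mm³ / 0.0848 mm² → 5058962.3 mm.
Time extruding: 5058962.3 / 128 → 39523.1 s.
Converting: 39523.1 s = 10.98 hours.

10.98 hours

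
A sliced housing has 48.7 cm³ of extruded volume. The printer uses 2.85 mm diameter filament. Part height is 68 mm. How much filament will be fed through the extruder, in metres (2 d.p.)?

7.63 m

A = π r² = π × 1.425² = 6.3794 mm².
Length = 48.7 cm³ / 6.3794 mm² = 48700 / 6.3794 = 7633.95 mm = 7.63 m.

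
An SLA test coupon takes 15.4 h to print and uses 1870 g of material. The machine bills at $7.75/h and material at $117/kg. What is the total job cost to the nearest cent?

Time charge = 7.75 × 15.4 = $119.35.
Material cost: 117 × 1870/1000 → $218.79.
Job cost: 119.35 + 218.79 = $338.14.

$338.14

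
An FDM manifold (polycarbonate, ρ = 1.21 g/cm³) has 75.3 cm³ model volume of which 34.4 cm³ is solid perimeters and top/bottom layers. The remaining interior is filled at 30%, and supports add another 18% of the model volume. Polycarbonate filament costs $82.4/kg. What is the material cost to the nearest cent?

$6.00

Infill region = 75.3 − 34.4 = 40.9 cm³.
Infill volume = 0.30 × 40.9 = 12.27 cm³.
Support = 0.18 × 75.3, so 13.554 cm³.
Total printed volume: 34.4 + 12.27 + 13.554 → 60.224 cm³.
Mass = 60.224 × 1.21 = 72.87104 g.
At $82.4/kg: 72.87104/1000 × 82.4 = $6.00.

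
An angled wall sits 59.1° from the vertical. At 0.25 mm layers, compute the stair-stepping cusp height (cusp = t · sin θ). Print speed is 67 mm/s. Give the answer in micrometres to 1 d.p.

214.5 μm

sin(59.1°) = 0.8581, so cusp = 0.25 × 0.8581 = 0.214525 mm → 214.5 μm.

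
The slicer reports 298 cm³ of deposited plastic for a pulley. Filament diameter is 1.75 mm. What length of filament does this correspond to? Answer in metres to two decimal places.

123.89 m

Filament cross-section = π × (1.75/2)² = 2.4053 mm².
Length = 298 cm³ / 2.4053 mm² = 298000 / 2.4053 = 123893.07 mm = 123.89 m.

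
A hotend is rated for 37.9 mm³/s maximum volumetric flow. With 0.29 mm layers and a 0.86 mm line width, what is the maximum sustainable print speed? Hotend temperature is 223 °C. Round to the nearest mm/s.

152 mm/s

Extrusion cross-section: 0.29 × 0.86 → 0.2494 mm².
Max speed = 37.9 / 0.2494 = 151.96 ≈ 152 mm/s.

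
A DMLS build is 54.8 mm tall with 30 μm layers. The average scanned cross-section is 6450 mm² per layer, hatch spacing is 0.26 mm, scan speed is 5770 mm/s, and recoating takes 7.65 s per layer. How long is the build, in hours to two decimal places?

6.06 hours

Layer count = ceil(54.8 / 0.03) = 1827.
Scan path per layer: 6450 / 0.26 → 24807.7 mm.
Per-layer scan time: 24807.7 / 5770 → 4.2994 s.
Per-layer time: 4.2994 + 7.65 → 11.9494 s.
Total: 1827 × 11.9494 s = 21831.5538 s → 6.06 hours.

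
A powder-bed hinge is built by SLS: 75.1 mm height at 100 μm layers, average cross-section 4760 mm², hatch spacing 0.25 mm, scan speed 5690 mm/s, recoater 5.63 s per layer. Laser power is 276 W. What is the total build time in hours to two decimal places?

Layers = ⌈75.1/0.1⌉ = 751.
Per-layer scan distance = 4760 / 0.25 = 19040 mm.
Per-layer scan time: 19040 / 5690 → 3.3462 s.
Per-layer time: 3.3462 + 5.63 → 8.9762 s.
Total: 751 × 8.9762 s = 6741.1262 s → 1.87 hours.

1.87 hours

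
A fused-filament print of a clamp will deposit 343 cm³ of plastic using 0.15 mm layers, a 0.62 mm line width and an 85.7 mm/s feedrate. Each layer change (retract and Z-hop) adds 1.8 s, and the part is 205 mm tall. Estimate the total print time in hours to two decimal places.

12.64 hours

Extrusion cross-section: 0.15 × 0.62 → 0.093 mm².
Toolpath length = 343 cm³ / 0.093 mm² = 343000 / 0.093 = 3688172 mm.
Time extruding = 3688172 / 85.7, so 43035.8 s.
Number of layers: 205 / 0.15 → 1367 (rounded up).
Non-print overhead = 1367 × 1.8 = 2460.6 s.
Altogether 43035.8 + 2460.6 = 45496.4 s, i.e. 12.64 hours.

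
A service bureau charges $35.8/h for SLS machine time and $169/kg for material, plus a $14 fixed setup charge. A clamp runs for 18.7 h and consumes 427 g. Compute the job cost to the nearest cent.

$755.62

Machine-time cost: 35.8 × 18.7 → $669.46.
Material cost: 169 × 427/1000 → $72.163.
Total = 669.46 + 72.163 + 14 = 755.623 ≈ $755.62.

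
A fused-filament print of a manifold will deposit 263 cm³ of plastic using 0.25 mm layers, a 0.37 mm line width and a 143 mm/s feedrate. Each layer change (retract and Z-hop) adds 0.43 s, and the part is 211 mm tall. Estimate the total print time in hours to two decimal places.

5.62 hours

Bead cross-section = 0.25 × 0.37 = 0.0925 mm².
Total extruded path = 263000/0.0925 = 2843243.2 mm.
Extrusion time: 2843243.2 / 143 → 19882.8 s.
Layer count = ceil(211 / 0.25) = 844.
Non-print overhead = 844 × 0.43, so 362.92 s.
Altogether 19882.8 + 362.92 = 20245.72 s, i.e. 5.62 hours.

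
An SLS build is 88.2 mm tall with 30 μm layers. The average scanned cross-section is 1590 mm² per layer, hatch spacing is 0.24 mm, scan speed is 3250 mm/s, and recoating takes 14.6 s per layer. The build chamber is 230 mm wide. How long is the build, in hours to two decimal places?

Layer count = ceil(88.2 / 0.03) = 2940.
Scan path per layer: 1590 / 0.24 → 6625 mm.
Per-layer scan time = 6625 / 3250, so 2.0385 s.
Per-layer time: 2.0385 + 14.6 → 16.6385 s.
Build time = 2940 × 16.6385 = 48917.19 s = 13.59 hours.

13.59 hours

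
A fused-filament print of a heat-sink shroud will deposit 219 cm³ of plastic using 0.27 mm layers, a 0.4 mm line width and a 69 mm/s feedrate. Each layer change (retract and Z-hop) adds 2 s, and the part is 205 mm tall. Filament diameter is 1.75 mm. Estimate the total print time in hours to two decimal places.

Bead cross-section = 0.27 × 0.4 = 0.108 mm².
Path length: 219000 mm³ / 0.108 mm² → 2027777.8 mm.
Time extruding = 2027777.8 / 69, so 29388.1 s.
Layer count = ceil(205 / 0.27) = 760.
Non-print overhead = 760 × 2 = 1520 s.
Altogether 29388.1 + 1520 = 30908.1 s, i.e. 8.59 hours.

8.59 hours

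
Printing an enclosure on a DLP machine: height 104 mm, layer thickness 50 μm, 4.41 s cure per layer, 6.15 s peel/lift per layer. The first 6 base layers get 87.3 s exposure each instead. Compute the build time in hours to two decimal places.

6.24 hours

Number of layers: 104 / 0.05 → 2080 (rounded up).
Base layers = 6 × (87.3 + 6.15) = 560.7 s.
Remaining layers = 2074 × (4.41 + 6.15), so 21901.44 s.
Total = 560.7 + 21901.44 = 22462.14 s = 6.24 hours.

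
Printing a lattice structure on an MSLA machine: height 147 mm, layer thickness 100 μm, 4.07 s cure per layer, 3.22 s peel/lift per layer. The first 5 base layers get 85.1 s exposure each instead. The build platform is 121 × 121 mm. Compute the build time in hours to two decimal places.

3.09 hours

Layer count = ceil(147 / 0.1) = 1470.
Base layers = 5 × (85.1 + 3.22) = 441.6 s.
Normal layers = 1465 × (4.07 + 3.22), so 10679.85 s.
Total = 441.6 + 10679.85 = 11121.45 s = 3.09 hours.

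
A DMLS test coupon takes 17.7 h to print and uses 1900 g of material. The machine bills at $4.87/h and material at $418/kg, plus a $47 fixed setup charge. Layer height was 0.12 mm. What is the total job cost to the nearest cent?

Time charge: 4.87 × 17.7 → $86.199.
Feedstock cost = 418 × 1900/1000, so $794.20.
Adding setup: 86.199 + 794.20 + 47 → 927.399 ≈ $927.40.

$927.40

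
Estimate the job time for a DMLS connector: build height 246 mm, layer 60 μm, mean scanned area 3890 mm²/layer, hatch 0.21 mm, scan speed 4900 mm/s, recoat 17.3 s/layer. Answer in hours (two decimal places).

24.01 hours

Layer count = ceil(246 / 0.06) = 4100.
Scan path per layer = 3890 / 0.21 = 18523.8 mm.
Laser time per layer = 18523.8 / 4900 = 3.7804 s.
Time per layer: 3.7804 + 17.3 → 21.0804 s.
4100 layers × 21.0804 s/layer = 86429.64 s, i.e. 24.01 hours.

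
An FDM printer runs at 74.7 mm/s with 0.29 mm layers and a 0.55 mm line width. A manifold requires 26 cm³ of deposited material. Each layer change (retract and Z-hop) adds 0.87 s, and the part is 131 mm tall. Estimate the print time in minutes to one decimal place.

42.9 minutes

Bead cross-section = 0.29 × 0.55, so 0.1595 mm².
Toolpath length = 26 cm³ / 0.1595 mm² = 26000 / 0.1595 = 163009.4 mm.
Extrusion time = 163009.4 / 74.7, so 2182.2 s.
Layers = ⌈131/0.29⌉ = 452.
Layer-change overhead = 452 × 0.87 = 393.24 s.
Altogether 2182.2 + 393.24 = 2575.44 s, i.e. 42.9 minutes.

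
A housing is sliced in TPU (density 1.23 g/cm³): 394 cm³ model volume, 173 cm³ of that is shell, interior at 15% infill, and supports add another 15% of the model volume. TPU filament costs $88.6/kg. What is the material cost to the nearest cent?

Interior volume = 394 − 173, so 221 cm³.
Infill volume = 0.15 × 221, so 33.15 cm³.
Support = 0.15 × 394 = 59.1 cm³.
Deposited volume: 173 + 33.15 + 59.1 → 265.25 cm³.
Mass = 265.25 × 1.23, so 326.2575 g.
Cost = 326.2575 g / 1000 × $88.6/kg = $28.91.

$28.91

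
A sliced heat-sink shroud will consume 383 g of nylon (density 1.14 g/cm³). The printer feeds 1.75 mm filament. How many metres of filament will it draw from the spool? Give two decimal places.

Extruded volume: 383/1.14 = 335.9649 cm³ (335964.9 mm³).
A = π r² = π × 0.875² = 2.4053 mm².
L = V/A = 335964.9/2.4053 = 139676.92 mm → 139.68 m.

139.68 m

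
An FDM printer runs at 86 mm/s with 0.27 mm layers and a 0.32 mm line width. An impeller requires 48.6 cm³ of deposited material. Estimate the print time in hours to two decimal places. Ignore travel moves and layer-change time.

Extrusion cross-section = 0.27 × 0.32 = 0.0864 mm².
Toolpath length = 48.6 cm³ / 0.0864 mm² = 48600 / 0.0864 = 562500 mm.
Extrusion time = 562500 / 86 = 6540.7 s.
6540.7 s = 1.82 hours.

1.82 hours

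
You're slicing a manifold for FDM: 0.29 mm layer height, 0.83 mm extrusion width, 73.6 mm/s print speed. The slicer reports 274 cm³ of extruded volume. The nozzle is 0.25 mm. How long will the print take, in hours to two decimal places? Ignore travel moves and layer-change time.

4.30 hours

Extrusion cross-section: 0.29 × 0.83 → 0.2407 mm².
Toolpath length = 274 cm³ / 0.2407 mm² = 274000 / 0.2407 = 1138346.5 mm.
Extrusion time = 1138346.5 / 73.6 = 15466.7 s.
In the requested units: 15466.7 s = 4.30 hours.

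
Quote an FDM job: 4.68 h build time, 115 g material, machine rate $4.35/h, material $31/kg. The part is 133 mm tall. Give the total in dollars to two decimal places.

Machine cost = 4.35 × 4.68 = $20.358.
Material cost = 31 × 115/1000 = $3.565.
Total = 20.358 + 3.565 = 23.923 ≈ $23.92.

$23.92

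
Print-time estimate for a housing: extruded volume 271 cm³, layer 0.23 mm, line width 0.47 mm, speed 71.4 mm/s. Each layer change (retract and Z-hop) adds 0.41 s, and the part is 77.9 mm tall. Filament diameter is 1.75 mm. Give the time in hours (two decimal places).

Line area = 0.23 × 0.47, so 0.1081 mm².
Total extruded path = 271000/0.1081 = 2506938 mm.
Extrusion time = 2506938 / 71.4, so 35111.2 s.
Number of layers: 77.9 / 0.23 → 339 (rounded up).
Layer-change overhead = 339 × 0.41, so 138.99 s.
Total = 35111.2 + 138.99 = 35250.19 s = 9.79 hours.

9.79 hours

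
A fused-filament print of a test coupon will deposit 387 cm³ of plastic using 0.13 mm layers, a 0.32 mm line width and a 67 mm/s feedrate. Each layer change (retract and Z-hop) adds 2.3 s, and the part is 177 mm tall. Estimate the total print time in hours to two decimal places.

39.44 hours

Extrusion cross-section: 0.13 × 0.32 → 0.0416 mm².
Toolpath length = 387 cm³ / 0.0416 mm² = 387000 / 0.0416 = 9302884.6 mm.
Extrusion time = 9302884.6 / 67, so 138849 s.
Layer count = ceil(177 / 0.13) = 1362.
Non-print overhead = 1362 × 2.3 = 3132.6 s.
Altogether 138849 + 3132.6 = 141981.6 s, i.e. 39.44 hours.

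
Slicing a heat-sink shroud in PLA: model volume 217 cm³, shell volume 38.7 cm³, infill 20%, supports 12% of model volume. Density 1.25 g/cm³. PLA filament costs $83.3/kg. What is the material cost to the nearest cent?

Volume inside the shell: 217 − 38.7 → 178.3 cm³.
Infill volume: 0.20 × 178.3 → 35.66 cm³.
Support: 0.12 × 217 → 26.04 cm³.
Total extruded: 38.7 + 35.66 + 26.04 → 100.4 cm³.
Mass: 100.4 × 1.25 → 125.5 g.
Cost = 125.5 g / 1000 × $83.3/kg = $10.45.

$10.45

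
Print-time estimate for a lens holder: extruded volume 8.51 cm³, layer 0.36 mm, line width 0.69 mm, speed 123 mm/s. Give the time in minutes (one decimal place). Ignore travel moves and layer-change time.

Extrusion cross-section = 0.36 × 0.69 = 0.2484 mm².
Path length: 8510 mm³ / 0.2484 mm² → 34259.3 mm.
Print-move time = 34259.3 / 123 = 278.5 s.
In the requested units: 278.5 s = 4.6 minutes.

4.6 minutes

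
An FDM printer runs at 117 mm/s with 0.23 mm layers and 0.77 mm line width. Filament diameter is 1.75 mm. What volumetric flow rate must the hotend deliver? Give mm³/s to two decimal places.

Bead cross-section: 0.23 × 0.77 → 0.1771 mm².
Volumetric flow = 117 × 0.1771 = 20.72 mm³/s.

20.72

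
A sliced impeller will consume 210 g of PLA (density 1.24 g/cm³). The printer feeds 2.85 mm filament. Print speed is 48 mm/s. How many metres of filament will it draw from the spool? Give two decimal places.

26.55 m

Volume = 210 g / 1.24 g·cm⁻³ = 169.3548 cm³ = 169354.8 mm³.
Cross-section of 2.85 mm filament: π·(2.85/2)² = 6.3794 mm².
Length = 169354.8 / 6.3794 = 26547.14 mm = 26.55 m.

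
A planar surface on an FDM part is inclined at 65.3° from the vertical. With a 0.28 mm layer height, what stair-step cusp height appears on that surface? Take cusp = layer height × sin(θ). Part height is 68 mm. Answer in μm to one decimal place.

254.4 μm

Cusp = layer height × sin(65.3°) = 0.28 × 0.9085 = 0.25438 mm = 254.4 μm.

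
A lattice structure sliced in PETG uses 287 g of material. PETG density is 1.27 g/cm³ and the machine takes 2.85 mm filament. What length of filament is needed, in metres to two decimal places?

Volume = 287 g / 1.27 g·cm⁻³ = 225.9843 cm³ = 225984.3 mm³.
A = π r² = π × 1.425² = 6.3794 mm².
L = V/A = 225984.3/6.3794 = 35424.07 mm → 35.42 m.

35.42 m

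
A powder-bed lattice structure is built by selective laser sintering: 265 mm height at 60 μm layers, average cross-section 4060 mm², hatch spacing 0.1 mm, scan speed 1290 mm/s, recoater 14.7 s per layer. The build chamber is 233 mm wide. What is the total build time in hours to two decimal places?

Layer count = ceil(265 / 0.06) = 4417.
Per-layer scan distance = 4060 / 0.1 = 40600 mm.
Scan time per layer: 40600 / 1290 → 31.4729 s.
Per-layer time = 31.4729 + 14.7, so 46.1729 s.
Total: 4417 × 46.1729 s = 203945.6993 s → 56.65 hours.

56.65 hours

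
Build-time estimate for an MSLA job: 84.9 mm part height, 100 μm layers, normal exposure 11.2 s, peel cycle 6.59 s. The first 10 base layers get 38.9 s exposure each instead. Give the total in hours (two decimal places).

4.27 hours

Number of layers: 84.9 / 0.1 → 849 (rounded up).
Base layers = 10 × (38.9 + 6.59) = 454.9 s.
Normal layers = 839 × (11.2 + 6.59) = 14925.81 s.
Sum: 454.9 + 14925.81 = 15380.71 s → 4.27 hours.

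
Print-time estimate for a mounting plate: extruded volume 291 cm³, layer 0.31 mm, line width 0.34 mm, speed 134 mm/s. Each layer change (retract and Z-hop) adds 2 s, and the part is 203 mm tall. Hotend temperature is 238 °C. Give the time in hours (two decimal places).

6.09 hours

Bead cross-section: 0.31 × 0.34 → 0.1054 mm².
Total extruded path = 291000/0.1054 = 2760910.8 mm.
Time extruding = 2760910.8 / 134 = 20603.8 s.
Number of layers: 203 / 0.31 → 655 (rounded up).
Layer-change overhead = 655 × 2, so 1310 s.
Altogether 20603.8 + 1310 = 21913.8 s, i.e. 6.09 hours.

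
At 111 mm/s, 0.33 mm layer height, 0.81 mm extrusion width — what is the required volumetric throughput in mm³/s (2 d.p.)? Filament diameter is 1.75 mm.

29.67

Bead cross-section: 0.33 × 0.81 → 0.2673 mm².
Q = v·A = 111 × 0.2673 = 29.67 mm³/s.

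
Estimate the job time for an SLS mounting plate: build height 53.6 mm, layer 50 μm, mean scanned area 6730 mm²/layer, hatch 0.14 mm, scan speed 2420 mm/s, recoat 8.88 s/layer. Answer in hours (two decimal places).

8.56 hours

Number of layers: 53.6 / 0.05 → 1072 (rounded up).
Hatch length per layer = 6730 / 0.14 = 48071.4 mm.
Scan time per layer = 48071.4 / 2420 = 19.8642 s.
Layer cycle = 19.8642 + 8.88 = 28.7442 s.
Total: 1072 × 28.7442 s = 30813.7824 s → 8.56 hours.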